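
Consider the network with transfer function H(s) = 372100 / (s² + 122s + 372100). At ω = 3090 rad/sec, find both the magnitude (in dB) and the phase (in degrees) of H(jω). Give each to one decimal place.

|(j3090)² + 122(j3090) + 372100| = |-9.176e+06 + j3.7698e+05| = 9.184e+06
|H(j3090)| = 372100 / 9.184e+06 = 0.040517
20 log₁₀(0.040517) = -27.85 dB
∠[(j3090)² + 122(j3090) + 372100] = ∠[-9.176e+06 + j3.7698e+05] = 177.65°
∠H(j3090) = −177.65° = -177.65°

|H| = -27.8 dB, ∠H = -177.6 deg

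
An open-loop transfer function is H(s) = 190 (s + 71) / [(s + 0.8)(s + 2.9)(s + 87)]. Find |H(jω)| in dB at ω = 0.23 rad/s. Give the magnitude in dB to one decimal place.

|j0.23 + 71| = √(0.23² + 71²) = 71
|j0.23 + 0.8| = √(0.23² + 0.8²) = 0.8324
|j0.23 + 2.9| = √(0.23² + 2.9²) = 2.909
|j0.23 + 87| = √(0.23² + 87²) = 87
|H(j0.23)| = 190 × 71 / (0.8324 × 2.909 × 87) = 64.032
20 log₁₀(64.032) = 36.13 dB

36.1 dB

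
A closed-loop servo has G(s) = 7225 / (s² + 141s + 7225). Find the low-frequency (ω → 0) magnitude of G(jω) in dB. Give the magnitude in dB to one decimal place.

G(0) = 7225 / 7225 = 1
20 log₁₀(1) = 0.00 dB

0.0 dB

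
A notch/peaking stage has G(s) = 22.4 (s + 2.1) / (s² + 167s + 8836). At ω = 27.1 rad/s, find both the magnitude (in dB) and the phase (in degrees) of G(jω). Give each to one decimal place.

|G| = -23.7 dB, ∠G = 56.4 deg

|j27.1 + 2.1| = √(27.1² + 2.1²) = 27.18
|(j27.1)² + 167(j27.1) + 8836| = |8101.6 + j4525.7| = 9280
|G(j27.1)| = 22.4 × 27.18 / 9280 = 0.06561
20 log₁₀(0.06561) = -23.66 dB
∠(j27.1 + 2.1) = arctan(27.1/2.1) = 85.57°
∠[(j27.1)² + 167(j27.1) + 8836] = ∠[8101.6 + j4525.7] = 29.19°
∠G(j27.1) = 85.57° − 29.19° = 56.38°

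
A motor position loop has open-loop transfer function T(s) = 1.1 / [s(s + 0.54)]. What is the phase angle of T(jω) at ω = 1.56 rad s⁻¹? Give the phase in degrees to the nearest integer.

∠(j1.56 + 0.54) = arctan(1.56/0.54) = 70.91°
∠(j1.56) = 90.00°
∠T(j1.56) = − (70.91° + 90.00°) = -160.91°

-161°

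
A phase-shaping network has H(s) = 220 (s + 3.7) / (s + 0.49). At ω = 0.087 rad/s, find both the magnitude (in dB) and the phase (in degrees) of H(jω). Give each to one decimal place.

|H| = 64.3 dB, ∠H = -8.7°

|j0.087 + 3.7| = √(0.087² + 3.7²) = 3.701
|j0.087 + 0.49| = √(0.087² + 0.49²) = 0.4977
|H(j0.087)| = 220 × 3.701 / 0.4977 = 1636.1
20 log₁₀(1636.1) = 64.28 dB
∠(j0.087 + 3.7) = arctan(0.087/3.7) = 1.35°
∠(j0.087 + 0.49) = arctan(0.087/0.49) = 10.07°
∠H(j0.087) = 1.35° − 10.07° = -8.72°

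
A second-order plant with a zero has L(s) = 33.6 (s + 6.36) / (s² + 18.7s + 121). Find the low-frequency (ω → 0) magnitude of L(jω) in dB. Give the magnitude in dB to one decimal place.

4.9 dB

L(0) = 33.6 × 6.36 / 121 = 1.7661
20 log₁₀(1.7661) = 4.94 dB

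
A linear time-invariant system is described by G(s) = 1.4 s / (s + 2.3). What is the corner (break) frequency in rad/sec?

2.3 rad/sec

The single real pole at s = −2.3 gives a corner at ω = 2.3 rad/sec.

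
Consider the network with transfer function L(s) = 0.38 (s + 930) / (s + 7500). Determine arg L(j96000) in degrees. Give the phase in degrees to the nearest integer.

4 deg

∠(j96000 + 930) = arctan(96000/930) = 89.44°
∠(j96000 + 7500) = arctan(96000/7500) = 85.53°
∠L(j96000) = 89.44° − 85.53° = 3.91°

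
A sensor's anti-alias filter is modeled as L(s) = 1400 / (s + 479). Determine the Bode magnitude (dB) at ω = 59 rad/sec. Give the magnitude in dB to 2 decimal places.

9.25 dB

|j59 + 479| = √(59² + 479²) = 482.6
|L(j59)| = 1400 / 482.6 = 2.9008
20 log₁₀(2.9008) = 9.250 dB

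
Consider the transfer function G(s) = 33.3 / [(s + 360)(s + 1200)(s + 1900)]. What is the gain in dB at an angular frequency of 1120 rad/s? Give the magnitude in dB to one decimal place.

-162.1 dB

|j1120 + 360| = √(1120² + 360²) = 1176
|j1120 + 1200| = √(1120² + 1200²) = 1641
|j1120 + 1900| = √(1120² + 1900²) = 2206
|G(j1120)| = 33.3 / (1176 × 1641 × 2206) = 7.8186e-09
20 log₁₀(7.8186e-09) = -162.14 dB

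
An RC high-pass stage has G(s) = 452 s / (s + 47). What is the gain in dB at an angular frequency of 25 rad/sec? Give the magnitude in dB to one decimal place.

46.5 dB

|j25| = 25
|j25 + 47| = √(25² + 47²) = 53.24
|G(j25)| = 452 × 25 / 53.24 = 212.27
20 log₁₀(212.27) = 46.54 dB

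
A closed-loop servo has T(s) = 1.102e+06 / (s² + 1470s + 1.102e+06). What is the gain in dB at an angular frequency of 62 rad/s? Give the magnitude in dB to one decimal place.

|(j62)² + 1470(j62) + 1.102e+06| = |1.0982e+06 + j91140| = 1.102e+06
|T(j62)| = 1.102e+06 / 1.102e+06 = 1.0001
20 log₁₀(1.0001) = 0.00 dB

0.0 dB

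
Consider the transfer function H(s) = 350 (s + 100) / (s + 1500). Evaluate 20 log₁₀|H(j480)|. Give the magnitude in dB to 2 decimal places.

|j480 + 100| = √(480² + 100²) = 490.3
|j480 + 1500| = √(480² + 1500²) = 1575
|H(j480)| = 350 × 490.3 / 1575 = 108.96
20 log₁₀(108.96) = 40.745 dB

40.75 dB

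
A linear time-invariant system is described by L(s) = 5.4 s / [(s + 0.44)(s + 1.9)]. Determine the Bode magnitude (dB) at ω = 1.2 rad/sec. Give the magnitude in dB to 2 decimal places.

|j1.2| = 1.2
|j1.2 + 0.44| = √(1.2² + 0.44²) = 1.278
|j1.2 + 1.9| = √(1.2² + 1.9²) = 2.247
|L(j1.2)| = 5.4 × 1.2 / (1.278 × 2.247) = 2.2561
20 log₁₀(2.2561) = 7.067 dB

7.07 dB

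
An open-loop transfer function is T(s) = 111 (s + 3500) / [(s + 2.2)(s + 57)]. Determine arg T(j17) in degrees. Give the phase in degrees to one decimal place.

∠(j17 + 3500) = arctan(17/3500) = 0.28°
∠(j17 + 2.2) = arctan(17/2.2) = 82.63°
∠(j17 + 57) = arctan(17/57) = 16.61°
∠T(j17) = 0.28° − (82.63° + 16.61°) = -98.95°

-99.0 deg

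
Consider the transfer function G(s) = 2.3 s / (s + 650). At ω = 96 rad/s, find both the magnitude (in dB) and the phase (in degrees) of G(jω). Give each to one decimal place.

|j96| = 96
|j96 + 650| = √(96² + 650²) = 657.1
|G(j96)| = 2.3 × 96 / 657.1 = 0.33605
20 log₁₀(0.33605) = -9.47 dB
∠(j96) = 90.00°
∠(j96 + 650) = arctan(96/650) = 8.40°
∠G(j96) = 90.00° − 8.40° = 81.60°

|G| = -9.5 dB, ∠G = 81.6°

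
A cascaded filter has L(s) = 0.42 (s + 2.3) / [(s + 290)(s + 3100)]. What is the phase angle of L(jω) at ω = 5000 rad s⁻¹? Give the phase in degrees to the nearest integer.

∠(j5000 + 2.3) = arctan(5000/2.3) = 89.97°
∠(j5000 + 290) = arctan(5000/290) = 86.68°
∠(j5000 + 3100) = arctan(5000/3100) = 58.20°
∠L(j5000) = 89.97° − (86.68° + 58.20°) = -54.91°

-55°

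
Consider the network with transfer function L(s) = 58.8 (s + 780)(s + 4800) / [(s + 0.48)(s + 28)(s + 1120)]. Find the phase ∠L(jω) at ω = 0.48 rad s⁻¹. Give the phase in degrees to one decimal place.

-46.0°

∠(j0.48 + 780) = arctan(0.48/780) = 0.04°
∠(j0.48 + 4800) = arctan(0.48/4800) = 0.01°
∠(j0.48 + 0.48) = arctan(0.48/0.48) = 45.00°
∠(j0.48 + 28) = arctan(0.48/28) = 0.98°
∠(j0.48 + 1120) = arctan(0.48/1120) = 0.02°
∠L(j0.48) = 0.04° + 0.01° − (45.00° + 0.98° + 0.02°) = -45.97°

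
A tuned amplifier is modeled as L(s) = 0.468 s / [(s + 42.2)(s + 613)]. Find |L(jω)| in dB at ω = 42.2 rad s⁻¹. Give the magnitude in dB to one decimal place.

-65.4 dB

|j42.2| = 42.2
|j42.2 + 42.2| = √(42.2² + 42.2²) = 59.68
|j42.2 + 613| = √(42.2² + 613²) = 614.5
|L(j42.2)| = 0.468 × 42.2 / (59.68 × 614.5) = 0.00053857
20 log₁₀(0.00053857) = -65.38 dB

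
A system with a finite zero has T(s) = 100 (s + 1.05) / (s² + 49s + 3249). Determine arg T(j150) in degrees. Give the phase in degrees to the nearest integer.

-70°

∠(j150 + 1.05) = arctan(150/1.05) = 89.60°
∠[(j150)² + 49(j150) + 3249] = ∠[-19251 + j7350] = 159.10°
∠T(j150) = 89.60° − 159.10° = -69.50°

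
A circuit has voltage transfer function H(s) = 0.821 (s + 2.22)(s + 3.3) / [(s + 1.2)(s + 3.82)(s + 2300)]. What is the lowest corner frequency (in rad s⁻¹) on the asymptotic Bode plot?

Break frequencies occur at each pole and zero magnitude: 1.2 rad s⁻¹, 2.22 rad s⁻¹, 3.3 rad s⁻¹, 3.82 rad s⁻¹, 2300 rad s⁻¹.
The lowest is 1.2 rad s⁻¹.

1.2 rad s⁻¹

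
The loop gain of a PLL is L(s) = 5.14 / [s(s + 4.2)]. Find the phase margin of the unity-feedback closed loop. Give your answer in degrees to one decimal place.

74.3°

Gain crossover: |L(jω)| = 1 at ω ≈ 1.18 rad/s.
∠L(j1.18) = −90° − arctan(1.18/4.2) ≈ -105.67°
PM = 180° + (-105.67°) = 74.33°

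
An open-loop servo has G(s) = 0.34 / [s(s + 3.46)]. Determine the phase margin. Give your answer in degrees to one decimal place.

88.4°

Gain crossover: |G(jω)| = 1 at ω ≈ 0.0982 rad/s.
∠G(j0.0982) = −90° − arctan(0.0982/3.46) ≈ -91.63°
PM = 180° + (-91.63°) = 88.37°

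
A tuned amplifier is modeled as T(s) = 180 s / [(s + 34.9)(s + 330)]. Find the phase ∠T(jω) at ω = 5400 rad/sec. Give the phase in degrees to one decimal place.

-86.1°

∠(j5400) = 90.00°
∠(j5400 + 34.9) = arctan(5400/34.9) = 89.63°
∠(j5400 + 330) = arctan(5400/330) = 86.50°
∠T(j5400) = 90.00° − (89.63° + 86.50°) = -86.13°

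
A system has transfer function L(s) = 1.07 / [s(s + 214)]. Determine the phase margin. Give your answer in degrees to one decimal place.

90.0°

Gain crossover: |L(jω)| = 1 at ω ≈ 0.005 rad s⁻¹.
∠L(j0.005) = −90° − arctan(0.005/214) ≈ -90.00°
PM = 180° + (-90.00°) = 90.00°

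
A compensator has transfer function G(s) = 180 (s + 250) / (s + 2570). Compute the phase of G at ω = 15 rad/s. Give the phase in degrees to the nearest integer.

3°

∠(j15 + 250) = arctan(15/250) = 3.43°
∠(j15 + 2570) = arctan(15/2570) = 0.33°
∠G(j15) = 3.43° − 0.33° = 3.10°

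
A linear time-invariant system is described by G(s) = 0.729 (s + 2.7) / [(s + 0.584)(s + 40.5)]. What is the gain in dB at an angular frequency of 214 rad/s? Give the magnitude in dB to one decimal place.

-49.5 dB

|j214 + 2.7| = √(214² + 2.7²) = 214
|j214 + 0.584| = √(214² + 0.584²) = 214
|j214 + 40.5| = √(214² + 40.5²) = 217.8
|G(j214)| = 0.729 × 214 / (214 × 217.8) = 0.0033474
20 log₁₀(0.0033474) = -49.51 dB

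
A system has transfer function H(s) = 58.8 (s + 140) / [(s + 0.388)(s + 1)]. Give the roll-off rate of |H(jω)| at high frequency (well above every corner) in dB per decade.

With 1 zero and 2 poles, the high-frequency asymptotic slope is 20 × (1 − 2) = -20 dB/decade.

-20 dB/decade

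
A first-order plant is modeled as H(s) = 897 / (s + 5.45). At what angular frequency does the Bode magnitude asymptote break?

The single real pole at s = −5.45 gives a corner at ω = 5.45 rad/s.

5.45 rad/s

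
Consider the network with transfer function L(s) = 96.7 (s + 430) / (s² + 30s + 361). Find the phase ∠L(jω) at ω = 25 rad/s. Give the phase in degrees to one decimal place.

-106.1°

∠(j25 + 430) = arctan(25/430) = 3.33°
∠[(j25)² + 30(j25) + 361] = ∠[-264 + j750] = 109.39°
∠L(j25) = 3.33° − 109.39° = -106.06°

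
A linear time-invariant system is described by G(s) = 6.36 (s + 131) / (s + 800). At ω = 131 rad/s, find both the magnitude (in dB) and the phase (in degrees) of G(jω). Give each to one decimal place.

|G| = 3.2 dB, ∠G = 35.7°

|j131 + 131| = √(131² + 131²) = 185.3
|j131 + 800| = √(131² + 800²) = 810.7
|G(j131)| = 6.36 × 185.3 / 810.7 = 1.4535
20 log₁₀(1.4535) = 3.25 dB
∠(j131 + 131) = arctan(131/131) = 45.00°
∠(j131 + 800) = arctan(131/800) = 9.30°
∠G(j131) = 45.00° − 9.30° = 35.70°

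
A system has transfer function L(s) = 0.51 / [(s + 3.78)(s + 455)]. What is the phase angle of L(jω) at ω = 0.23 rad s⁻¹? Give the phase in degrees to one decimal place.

-3.5°

∠(j0.23 + 3.78) = arctan(0.23/3.78) = 3.48°
∠(j0.23 + 455) = arctan(0.23/455) = 0.03°
∠L(j0.23) = − (3.48° + 0.03°) = -3.51°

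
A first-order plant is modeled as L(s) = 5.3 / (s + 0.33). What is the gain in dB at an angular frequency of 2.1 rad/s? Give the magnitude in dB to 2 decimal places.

|j2.1 + 0.33| = √(2.1² + 0.33²) = 2.126
|L(j2.1)| = 5.3 / 2.126 = 2.4932
20 log₁₀(2.4932) = 7.935 dB

7.94 dB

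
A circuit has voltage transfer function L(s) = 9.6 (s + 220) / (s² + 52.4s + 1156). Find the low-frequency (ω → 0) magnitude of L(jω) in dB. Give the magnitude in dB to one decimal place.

5.2 dB

L(0) = 9.6 × 220 / 1156 = 1.827
20 log₁₀(1.827) = 5.23 dB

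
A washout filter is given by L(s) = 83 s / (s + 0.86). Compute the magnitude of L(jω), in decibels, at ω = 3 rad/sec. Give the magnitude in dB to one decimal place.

38.0 dB

|j3| = 3
|j3 + 0.86| = √(3² + 0.86²) = 3.121
|L(j3)| = 83 × 3 / 3.121 = 79.786
20 log₁₀(79.786) = 38.04 dB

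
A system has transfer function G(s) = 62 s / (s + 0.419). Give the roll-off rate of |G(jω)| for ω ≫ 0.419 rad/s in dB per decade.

With 1 zero and 1 pole, the high-frequency asymptotic slope is 20 × (1 − 1) = 0 dB/decade.

0 dB/decade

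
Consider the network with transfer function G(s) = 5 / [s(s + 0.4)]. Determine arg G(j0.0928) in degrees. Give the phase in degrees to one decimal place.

-103.1°

∠(j0.0928 + 0.4) = arctan(0.0928/0.4) = 13.06°
∠(j0.0928) = 90.00°
∠G(j0.0928) = − (13.06° + 90.00°) = -103.06°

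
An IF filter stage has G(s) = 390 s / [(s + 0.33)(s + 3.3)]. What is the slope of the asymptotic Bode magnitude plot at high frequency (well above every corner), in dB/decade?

-20 dB/decade

With 1 zero and 2 poles, the high-frequency asymptotic slope is 20 × (1 − 2) = -20 dB/decade.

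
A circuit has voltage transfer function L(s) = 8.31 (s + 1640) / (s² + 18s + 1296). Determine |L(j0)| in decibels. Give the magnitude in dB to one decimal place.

L(0) = 8.31 × 1640 / 1296 = 10.516
20 log₁₀(10.516) = 20.44 dB

20.4 dB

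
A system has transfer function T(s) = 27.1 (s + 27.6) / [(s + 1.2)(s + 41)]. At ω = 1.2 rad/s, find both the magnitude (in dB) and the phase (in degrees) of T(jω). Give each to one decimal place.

|T| = 20.6 dB, ∠T = -44.2 deg

|j1.2 + 27.6| = √(1.2² + 27.6²) = 27.63
|j1.2 + 1.2| = √(1.2² + 1.2²) = 1.697
|j1.2 + 41| = √(1.2² + 41²) = 41.02
|T(j1.2)| = 27.1 × 27.63 / (1.697 × 41.02) = 10.755
20 log₁₀(10.755) = 20.63 dB
∠(j1.2 + 27.6) = arctan(1.2/27.6) = 2.49°
∠(j1.2 + 1.2) = arctan(1.2/1.2) = 45.00°
∠(j1.2 + 41) = arctan(1.2/41) = 1.68°
∠T(j1.2) = 2.49° − (45.00° + 1.68°) = -44.19°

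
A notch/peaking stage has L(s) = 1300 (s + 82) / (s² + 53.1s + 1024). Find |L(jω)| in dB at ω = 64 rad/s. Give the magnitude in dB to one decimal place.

29.4 dB

|j64 + 82| = √(64² + 82²) = 104
|(j64)² + 53.1(j64) + 1024| = |-3072 + j3398.4| = 4581
|L(j64)| = 1300 × 104 / 4581 = 29.518
20 log₁₀(29.518) = 29.40 dB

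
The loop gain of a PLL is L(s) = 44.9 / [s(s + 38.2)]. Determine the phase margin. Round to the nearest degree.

88°

Gain crossover: |L(jω)| = 1 at ω ≈ 1.17 rad/sec.
∠L(j1.17) = −90° − arctan(1.17/38.2) ≈ -91.76°
PM = 180° + (-91.76°) = 88.24°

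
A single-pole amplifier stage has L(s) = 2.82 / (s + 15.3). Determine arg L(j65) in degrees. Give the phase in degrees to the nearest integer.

∠(j65 + 15.3) = arctan(65/15.3) = 76.75°
∠L(j65) = −76.75° = -76.75°

-77°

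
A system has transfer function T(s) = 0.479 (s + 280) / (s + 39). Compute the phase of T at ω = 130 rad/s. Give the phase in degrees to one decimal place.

-48.4°

∠(j130 + 280) = arctan(130/280) = 24.90°
∠(j130 + 39) = arctan(130/39) = 73.30°
∠T(j130) = 24.90° − 73.30° = -48.40°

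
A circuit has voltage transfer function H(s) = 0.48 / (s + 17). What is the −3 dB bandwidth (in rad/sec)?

17 rad/sec

For a single-pole low-pass, the −3 dB point is at the pole: ω = 17 rad/sec.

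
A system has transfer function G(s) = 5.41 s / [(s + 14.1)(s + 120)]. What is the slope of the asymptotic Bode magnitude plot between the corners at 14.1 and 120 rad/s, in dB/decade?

In this band the factors already past their corner are: 1 differentiator zero, pole at 14.1; net slope = 0 dB/decade.

0 dB/decade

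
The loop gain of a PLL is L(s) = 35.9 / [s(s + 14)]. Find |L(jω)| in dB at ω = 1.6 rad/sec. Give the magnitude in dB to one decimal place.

4.0 dB

|j1.6 + 14| = √(1.6² + 14²) = 14.09
|j1.6| = 1.6
|L(j1.6)| = 35.9 / (14.09 × 1.6) = 1.5923
20 log₁₀(1.5923) = 4.04 dB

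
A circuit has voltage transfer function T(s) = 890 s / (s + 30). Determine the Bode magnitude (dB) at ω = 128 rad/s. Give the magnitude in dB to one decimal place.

58.8 dB

|j128| = 128
|j128 + 30| = √(128² + 30²) = 131.5
|T(j128)| = 890 × 128 / 131.5 = 866.52
20 log₁₀(866.52) = 58.76 dB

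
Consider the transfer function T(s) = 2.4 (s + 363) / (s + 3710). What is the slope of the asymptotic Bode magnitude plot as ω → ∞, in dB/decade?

0 dB/decade

With 1 zero and 1 pole, the high-frequency asymptotic slope is 20 × (1 − 1) = 0 dB/decade.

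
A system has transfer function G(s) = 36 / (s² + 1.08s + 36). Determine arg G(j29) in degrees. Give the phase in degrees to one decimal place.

-177.8°

∠[(j29)² + 1.08(j29) + 36] = ∠[-805 + j31.32] = 177.77°
∠G(j29) = −177.77° = -177.77°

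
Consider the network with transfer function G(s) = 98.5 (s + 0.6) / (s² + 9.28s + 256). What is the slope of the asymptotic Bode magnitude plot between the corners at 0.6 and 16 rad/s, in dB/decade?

In this band the factors already past their corner are: zero at 0.6; net slope = 20 dB/decade.

20 dB/decade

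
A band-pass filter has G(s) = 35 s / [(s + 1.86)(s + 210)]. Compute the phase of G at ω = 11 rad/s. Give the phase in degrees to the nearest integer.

7°

∠(j11) = 90.00°
∠(j11 + 1.86) = arctan(11/1.86) = 80.40°
∠(j11 + 210) = arctan(11/210) = 3.00°
∠G(j11) = 90.00° − (80.40° + 3.00°) = 6.60°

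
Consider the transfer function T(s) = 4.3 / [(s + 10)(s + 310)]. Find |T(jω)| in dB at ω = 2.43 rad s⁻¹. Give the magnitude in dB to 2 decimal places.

|j2.43 + 10| = √(2.43² + 10²) = 10.29
|j2.43 + 310| = √(2.43² + 310²) = 310
|T(j2.43)| = 4.3 / (10.29 × 310) = 0.0013478
20 log₁₀(0.0013478) = -57.407 dB

-57.41 dB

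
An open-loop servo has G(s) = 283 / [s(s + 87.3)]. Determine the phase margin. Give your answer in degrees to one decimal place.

87.9°

Gain crossover: |G(jω)| = 1 at ω ≈ 3.24 rad s⁻¹.
∠G(j3.24) = −90° − arctan(3.24/87.3) ≈ -92.13°
PM = 180° + (-92.13°) = 87.87°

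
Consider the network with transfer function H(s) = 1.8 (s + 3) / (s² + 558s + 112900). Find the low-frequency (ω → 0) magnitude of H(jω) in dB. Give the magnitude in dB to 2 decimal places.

H(0) = 1.8 × 3 / 112900 = 4.783e-05
20 log₁₀(4.783e-05) = -86.406 dB

-86.41 dB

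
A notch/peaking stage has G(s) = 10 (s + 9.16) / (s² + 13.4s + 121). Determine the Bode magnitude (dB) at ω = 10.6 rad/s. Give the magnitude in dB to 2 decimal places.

|j10.6 + 9.16| = √(10.6² + 9.16²) = 14.01
|(j10.6)² + 13.4(j10.6) + 121| = |8.64 + j142.04| = 142.3
|G(j10.6)| = 10 × 14.01 / 142.3 = 0.98449
20 log₁₀(0.98449) = -0.136 dB

-0.14 dB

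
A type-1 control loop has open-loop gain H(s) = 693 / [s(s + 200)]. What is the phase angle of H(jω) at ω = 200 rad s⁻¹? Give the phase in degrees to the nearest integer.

-135°

∠(j200 + 200) = arctan(200/200) = 45.00°
∠(j200) = 90.00°
∠H(j200) = − (45.00° + 90.00°) = -135.00°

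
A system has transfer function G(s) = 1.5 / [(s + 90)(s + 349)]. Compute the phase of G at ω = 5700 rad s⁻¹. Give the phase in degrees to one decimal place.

-175.6 deg

∠(j5700 + 90) = arctan(5700/90) = 89.10°
∠(j5700 + 349) = arctan(5700/349) = 86.50°
∠G(j5700) = − (89.10° + 86.50°) = -175.59°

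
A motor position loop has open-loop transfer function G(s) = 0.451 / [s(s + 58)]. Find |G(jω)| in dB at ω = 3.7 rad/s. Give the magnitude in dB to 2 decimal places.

-53.57 dB

|j3.7 + 58| = √(3.7² + 58²) = 58.12
|j3.7| = 3.7
|G(j3.7)| = 0.451 / (58.12 × 3.7) = 0.0020973
20 log₁₀(0.0020973) = -53.567 dB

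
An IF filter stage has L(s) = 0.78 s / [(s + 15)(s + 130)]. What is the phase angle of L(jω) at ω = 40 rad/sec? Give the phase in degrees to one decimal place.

∠(j40) = 90.00°
∠(j40 + 15) = arctan(40/15) = 69.44°
∠(j40 + 130) = arctan(40/130) = 17.10°
∠L(j40) = 90.00° − (69.44° + 17.10°) = 3.45°

3.5°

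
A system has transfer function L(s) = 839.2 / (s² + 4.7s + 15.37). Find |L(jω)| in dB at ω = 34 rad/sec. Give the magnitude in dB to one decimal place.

|(j34)² + 4.7(j34) + 15.37| = |-1140.6 + j159.8| = 1152
|L(j34)| = 839.2 / 1152 = 0.72862
20 log₁₀(0.72862) = -2.75 dB

-2.8 dB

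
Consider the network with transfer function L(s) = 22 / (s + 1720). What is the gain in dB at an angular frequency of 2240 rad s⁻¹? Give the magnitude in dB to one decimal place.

-42.2 dB

|j2240 + 1720| = √(2240² + 1720²) = 2824
|L(j2240)| = 22 / 2824 = 0.0077899
20 log₁₀(0.0077899) = -42.17 dB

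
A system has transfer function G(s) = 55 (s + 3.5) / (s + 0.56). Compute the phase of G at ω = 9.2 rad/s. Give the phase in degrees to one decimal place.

-17.3°

∠(j9.2 + 3.5) = arctan(9.2/3.5) = 69.17°
∠(j9.2 + 0.56) = arctan(9.2/0.56) = 86.52°
∠G(j9.2) = 69.17° − 86.52° = -17.35°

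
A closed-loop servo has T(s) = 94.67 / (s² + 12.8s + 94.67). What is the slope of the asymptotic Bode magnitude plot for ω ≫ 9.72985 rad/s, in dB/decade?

With 0 zeros and 2 poles, the high-frequency asymptotic slope is 20 × (0 − 2) = -40 dB/decade.

-40 dB/decade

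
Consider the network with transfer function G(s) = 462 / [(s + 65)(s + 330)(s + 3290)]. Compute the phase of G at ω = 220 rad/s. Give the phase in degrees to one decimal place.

-111.1°

∠(j220 + 65) = arctan(220/65) = 73.54°
∠(j220 + 330) = arctan(220/330) = 33.69°
∠(j220 + 3290) = arctan(220/3290) = 3.83°
∠G(j220) = − (73.54° + 33.69° + 3.83°) = -111.06°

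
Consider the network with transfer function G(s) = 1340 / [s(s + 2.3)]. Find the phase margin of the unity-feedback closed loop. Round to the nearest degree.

Gain crossover: |G(jω)| = 1 at ω ≈ 36.6 rad/s.
∠G(j36.6) = −90° − arctan(36.6/2.3) ≈ -176.40°
PM = 180° + (-176.40°) = 3.60°

4°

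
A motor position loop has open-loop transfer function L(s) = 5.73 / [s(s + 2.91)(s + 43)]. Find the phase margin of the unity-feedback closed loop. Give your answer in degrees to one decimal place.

89.0°

Gain crossover: |L(jω)| = 1 at ω ≈ 0.0458 rad/s.
∠L(j0.0458) = −90° − arctan(0.0458/2.91) − arctan(0.0458/43) ≈ -90.96°
PM = 180° + (-90.96°) = 89.04°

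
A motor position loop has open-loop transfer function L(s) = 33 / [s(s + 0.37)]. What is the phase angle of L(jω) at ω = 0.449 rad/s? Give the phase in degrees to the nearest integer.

∠(j0.449 + 0.37) = arctan(0.449/0.37) = 50.51°
∠(j0.449) = 90.00°
∠L(j0.449) = − (50.51° + 90.00°) = -140.51°

-141 deg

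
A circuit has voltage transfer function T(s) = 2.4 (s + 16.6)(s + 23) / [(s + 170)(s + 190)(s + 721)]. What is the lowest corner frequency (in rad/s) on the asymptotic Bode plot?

Break frequencies occur at each pole and zero magnitude: 16.6 rad/s, 23 rad/s, 170 rad/s, 190 rad/s, 721 rad/s.
The lowest is 16.6 rad/s.

16.6 rad/s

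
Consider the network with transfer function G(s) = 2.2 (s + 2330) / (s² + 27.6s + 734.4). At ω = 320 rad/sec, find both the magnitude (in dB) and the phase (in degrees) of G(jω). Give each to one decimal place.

|G| = -25.9 dB, ∠G = -167.2°

|j320 + 2330| = √(320² + 2330²) = 2352
|(j320)² + 27.6(j320) + 734.4| = |-1.0167e+05 + j8832| = 1.02e+05
|G(j320)| = 2.2 × 2352 / 1.02e+05 = 0.050703
20 log₁₀(0.050703) = -25.90 dB
∠(j320 + 2330) = arctan(320/2330) = 7.82°
∠[(j320)² + 27.6(j320) + 734.4] = ∠[-1.0167e+05 + j8832] = 175.04°
∠G(j320) = 7.82° − 175.04° = -167.21°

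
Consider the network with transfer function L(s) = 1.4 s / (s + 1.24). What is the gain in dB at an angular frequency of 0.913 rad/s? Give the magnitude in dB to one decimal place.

|j0.913| = 0.913
|j0.913 + 1.24| = √(0.913² + 1.24²) = 1.54
|L(j0.913)| = 1.4 × 0.913 / 1.54 = 0.83008
20 log₁₀(0.83008) = -1.62 dB

-1.6 dB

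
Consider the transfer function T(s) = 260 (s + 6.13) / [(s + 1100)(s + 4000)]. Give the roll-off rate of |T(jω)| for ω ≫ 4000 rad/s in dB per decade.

With 1 zero and 2 poles, the high-frequency asymptotic slope is 20 × (1 − 2) = -20 dB/decade.

-20 dB/decade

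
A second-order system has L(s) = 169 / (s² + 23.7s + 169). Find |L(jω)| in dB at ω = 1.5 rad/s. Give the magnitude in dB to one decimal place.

-0.1 dB

|(j1.5)² + 23.7(j1.5) + 169| = |166.75 + j35.55| = 170.5
|L(j1.5)| = 169 / 170.5 = 0.99122
20 log₁₀(0.99122) = -0.08 dB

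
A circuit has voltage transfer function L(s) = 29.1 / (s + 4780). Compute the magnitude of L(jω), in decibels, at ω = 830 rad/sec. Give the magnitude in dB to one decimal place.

|j830 + 4780| = √(830² + 4780²) = 4852
|L(j830)| = 29.1 / 4852 = 0.0059981
20 log₁₀(0.0059981) = -44.44 dB

-44.4 dB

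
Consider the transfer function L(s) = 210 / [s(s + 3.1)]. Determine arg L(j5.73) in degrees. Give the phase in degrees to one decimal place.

∠(j5.73 + 3.1) = arctan(5.73/3.1) = 61.59°
∠(j5.73) = 90.00°
∠L(j5.73) = − (61.59° + 90.00°) = -151.59°

-151.6°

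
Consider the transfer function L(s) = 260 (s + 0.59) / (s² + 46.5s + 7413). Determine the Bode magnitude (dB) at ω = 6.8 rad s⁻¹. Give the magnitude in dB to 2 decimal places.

-12.37 dB

|j6.8 + 0.59| = √(6.8² + 0.59²) = 6.826
|(j6.8)² + 46.5(j6.8) + 7413| = |7366.8 + j316.2| = 7374
|L(j6.8)| = 260 × 6.826 / 7374 = 0.24068
20 log₁₀(0.24068) = -12.371 dB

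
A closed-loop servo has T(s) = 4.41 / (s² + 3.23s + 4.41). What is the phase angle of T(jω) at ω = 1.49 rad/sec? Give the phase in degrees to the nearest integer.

-66 deg

∠[(j1.49)² + 3.23(j1.49) + 4.41] = ∠[2.1899 + j4.8127] = 65.53°
∠T(j1.49) = −65.53° = -65.53°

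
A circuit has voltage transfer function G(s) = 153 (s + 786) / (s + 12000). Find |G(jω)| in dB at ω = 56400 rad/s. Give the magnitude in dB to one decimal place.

43.5 dB

|j56400 + 786| = √(56400² + 786²) = 5.641e+04
|j56400 + 12000| = √(56400² + 12000²) = 5.766e+04
|G(j56400)| = 153 × 5.641e+04 / 5.766e+04 = 149.66
20 log₁₀(149.66) = 43.50 dB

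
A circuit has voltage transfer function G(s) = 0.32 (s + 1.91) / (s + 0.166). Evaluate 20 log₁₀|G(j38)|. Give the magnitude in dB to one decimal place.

|j38 + 1.91| = √(38² + 1.91²) = 38.05
|j38 + 0.166| = √(38² + 0.166²) = 38
|G(j38)| = 0.32 × 38.05 / 38 = 0.3204
20 log₁₀(0.3204) = -9.89 dB

-9.9 dB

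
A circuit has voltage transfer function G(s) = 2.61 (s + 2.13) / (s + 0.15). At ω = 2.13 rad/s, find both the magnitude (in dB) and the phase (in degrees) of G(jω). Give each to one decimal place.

|j2.13 + 2.13| = √(2.13² + 2.13²) = 3.012
|j2.13 + 0.15| = √(2.13² + 0.15²) = 2.135
|G(j2.13)| = 2.61 × 3.012 / 2.135 = 3.682
20 log₁₀(3.682) = 11.32 dB
∠(j2.13 + 2.13) = arctan(2.13/2.13) = 45.00°
∠(j2.13 + 0.15) = arctan(2.13/0.15) = 85.97°
∠G(j2.13) = 45.00° − 85.97° = -40.97°

|G| = 11.3 dB, ∠G = -41.0°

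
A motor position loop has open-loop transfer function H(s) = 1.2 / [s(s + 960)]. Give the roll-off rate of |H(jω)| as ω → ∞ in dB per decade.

With 0 zeros and 2 poles, the high-frequency asymptotic slope is 20 × (0 − 2) = -40 dB/decade.

-40 dB/decade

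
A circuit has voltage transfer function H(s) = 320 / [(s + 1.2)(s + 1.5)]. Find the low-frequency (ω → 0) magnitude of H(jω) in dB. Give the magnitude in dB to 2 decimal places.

H(0) = 320 / (1.2 × 1.5) = 177.78
20 log₁₀(177.78) = 44.998 dB

45.00 dB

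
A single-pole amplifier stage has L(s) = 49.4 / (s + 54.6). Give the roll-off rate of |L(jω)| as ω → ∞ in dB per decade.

-20 dB/decade

With 0 zeros and 1 pole, the high-frequency asymptotic slope is 20 × (0 − 1) = -20 dB/decade.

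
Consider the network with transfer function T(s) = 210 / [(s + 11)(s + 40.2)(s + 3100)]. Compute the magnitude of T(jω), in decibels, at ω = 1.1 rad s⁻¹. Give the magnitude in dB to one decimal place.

-76.3 dB

|j1.1 + 11| = √(1.1² + 11²) = 11.05
|j1.1 + 40.2| = √(1.1² + 40.2²) = 40.22
|j1.1 + 3100| = √(1.1² + 3100²) = 3100
|T(j1.1)| = 210 / (11.05 × 40.22 × 3100) = 0.00015238
20 log₁₀(0.00015238) = -76.34 dB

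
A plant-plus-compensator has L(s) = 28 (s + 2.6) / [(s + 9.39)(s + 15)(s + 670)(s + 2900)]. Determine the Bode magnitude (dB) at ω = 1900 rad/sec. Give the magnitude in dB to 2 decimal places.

-173.52 dB

|j1900 + 2.6| = √(1900² + 2.6²) = 1900
|j1900 + 9.39| = √(1900² + 9.39²) = 1900
|j1900 + 15| = √(1900² + 15²) = 1900
|j1900 + 670| = √(1900² + 670²) = 2015
|j1900 + 2900| = √(1900² + 2900²) = 3467
|L(j1900)| = 28 × 1900 / (1900 × 1900 × 2015 × 3467) = 2.1097e-09
20 log₁₀(2.1097e-09) = -173.515 dB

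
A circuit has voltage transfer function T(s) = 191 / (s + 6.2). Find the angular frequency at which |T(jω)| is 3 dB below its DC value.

For a single-pole low-pass, the −3 dB point is at the pole: ω = 6.2 rad s⁻¹.

6.2 rad s⁻¹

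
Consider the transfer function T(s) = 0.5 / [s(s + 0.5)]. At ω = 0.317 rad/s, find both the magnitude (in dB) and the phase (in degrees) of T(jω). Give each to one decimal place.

|j0.317 + 0.5| = √(0.317² + 0.5²) = 0.592
|j0.317| = 0.317
|T(j0.317)| = 0.5 / (0.592 × 0.317) = 2.6642
20 log₁₀(2.6642) = 8.51 dB
∠(j0.317 + 0.5) = arctan(0.317/0.5) = 32.37°
∠(j0.317) = 90.00°
∠T(j0.317) = − (32.37° + 90.00°) = -122.37°

|T| = 8.5 dB, ∠T = -122.4°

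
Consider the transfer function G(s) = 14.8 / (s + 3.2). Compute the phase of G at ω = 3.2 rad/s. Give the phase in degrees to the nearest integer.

-45 deg

∠(j3.2 + 3.2) = arctan(3.2/3.2) = 45.00°
∠G(j3.2) = −45.00° = -45.00°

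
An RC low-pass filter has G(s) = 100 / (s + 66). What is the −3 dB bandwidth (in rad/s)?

66 rad/s

For a single-pole low-pass, the −3 dB point is at the pole: ω = 66 rad/s.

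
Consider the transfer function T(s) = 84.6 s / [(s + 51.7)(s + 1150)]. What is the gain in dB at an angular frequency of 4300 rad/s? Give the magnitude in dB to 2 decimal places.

|j4300| = 4300
|j4300 + 51.7| = √(4300² + 51.7²) = 4300
|j4300 + 1150| = √(4300² + 1150²) = 4451
|T(j4300)| = 84.6 × 4300 / (4300 × 4451) = 0.019005
20 log₁₀(0.019005) = -34.423 dB

-34.42 dB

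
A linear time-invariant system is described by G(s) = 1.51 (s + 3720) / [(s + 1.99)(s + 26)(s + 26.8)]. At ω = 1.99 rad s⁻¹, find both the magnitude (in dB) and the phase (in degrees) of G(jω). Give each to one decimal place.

|j1.99 + 3720| = √(1.99² + 3720²) = 3720
|j1.99 + 1.99| = √(1.99² + 1.99²) = 2.814
|j1.99 + 26| = √(1.99² + 26²) = 26.08
|j1.99 + 26.8| = √(1.99² + 26.8²) = 26.87
|G(j1.99)| = 1.51 × 3720 / (2.814 × 26.08 × 26.87) = 2.8483
20 log₁₀(2.8483) = 9.09 dB
∠(j1.99 + 3720) = arctan(1.99/3720) = 0.03°
∠(j1.99 + 1.99) = arctan(1.99/1.99) = 45.00°
∠(j1.99 + 26) = arctan(1.99/26) = 4.38°
∠(j1.99 + 26.8) = arctan(1.99/26.8) = 4.25°
∠G(j1.99) = 0.03° − (45.00° + 4.38° + 4.25°) = -53.59°

|G| = 9.1 dB, ∠G = -53.6 deg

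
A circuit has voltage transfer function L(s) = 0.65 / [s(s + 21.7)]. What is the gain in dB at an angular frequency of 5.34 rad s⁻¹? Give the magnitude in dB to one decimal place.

-45.3 dB

|j5.34 + 21.7| = √(5.34² + 21.7²) = 22.35
|j5.34| = 5.34
|L(j5.34)| = 0.65 / (22.35 × 5.34) = 0.0054468
20 log₁₀(0.0054468) = -45.28 dB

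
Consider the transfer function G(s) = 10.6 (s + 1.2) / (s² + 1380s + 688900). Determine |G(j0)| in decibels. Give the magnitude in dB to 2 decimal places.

-94.67 dB

G(0) = 10.6 × 1.2 / 688900 = 1.8464e-05
20 log₁₀(1.8464e-05) = -94.673 dB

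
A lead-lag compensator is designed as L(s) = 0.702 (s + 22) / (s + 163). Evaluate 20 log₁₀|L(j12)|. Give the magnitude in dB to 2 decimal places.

|j12 + 22| = √(12² + 22²) = 25.06
|j12 + 163| = √(12² + 163²) = 163.4
|L(j12)| = 0.702 × 25.06 / 163.4 = 0.10764
20 log₁₀(0.10764) = -19.361 dB

-19.36 dB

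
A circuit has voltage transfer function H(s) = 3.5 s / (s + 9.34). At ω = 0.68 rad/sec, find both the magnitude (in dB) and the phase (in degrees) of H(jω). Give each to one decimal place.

|j0.68| = 0.68
|j0.68 + 9.34| = √(0.68² + 9.34²) = 9.365
|H(j0.68)| = 3.5 × 0.68 / 9.365 = 0.25415
20 log₁₀(0.25415) = -11.90 dB
∠(j0.68) = 90.00°
∠(j0.68 + 9.34) = arctan(0.68/9.34) = 4.16°
∠H(j0.68) = 90.00° − 4.16° = 85.84°

|H| = -11.9 dB, ∠H = 85.8°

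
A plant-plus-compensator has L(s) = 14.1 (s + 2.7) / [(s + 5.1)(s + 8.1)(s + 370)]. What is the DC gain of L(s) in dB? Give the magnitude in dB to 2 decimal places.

L(0) = 14.1 × 2.7 / (5.1 × 8.1 × 370) = 0.0024907
20 log₁₀(0.0024907) = -52.073 dB

-52.07 dB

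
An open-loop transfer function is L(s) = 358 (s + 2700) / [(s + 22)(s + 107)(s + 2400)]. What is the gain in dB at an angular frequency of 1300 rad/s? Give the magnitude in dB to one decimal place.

|j1300 + 2700| = √(1300² + 2700²) = 2997
|j1300 + 22| = √(1300² + 22²) = 1300
|j1300 + 107| = √(1300² + 107²) = 1304
|j1300 + 2400| = √(1300² + 2400²) = 2729
|L(j1300)| = 358 × 2997 / (1300 × 1304 × 2729) = 0.00023175
20 log₁₀(0.00023175) = -72.70 dB

-72.7 dB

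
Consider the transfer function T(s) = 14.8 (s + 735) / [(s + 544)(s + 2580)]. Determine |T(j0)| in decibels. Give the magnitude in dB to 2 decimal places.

T(0) = 14.8 × 735 / (544 × 2580) = 0.0077505
20 log₁₀(0.0077505) = -42.213 dB

-42.21 dB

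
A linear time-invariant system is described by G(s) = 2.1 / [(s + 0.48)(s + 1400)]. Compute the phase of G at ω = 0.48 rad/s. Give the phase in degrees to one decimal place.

-45.0°

∠(j0.48 + 0.48) = arctan(0.48/0.48) = 45.00°
∠(j0.48 + 1400) = arctan(0.48/1400) = 0.02°
∠G(j0.48) = − (45.00° + 0.02°) = -45.02°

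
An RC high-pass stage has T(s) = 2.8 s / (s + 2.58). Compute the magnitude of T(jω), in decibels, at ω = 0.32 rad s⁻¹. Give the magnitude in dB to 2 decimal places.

|j0.32| = 0.32
|j0.32 + 2.58| = √(0.32² + 2.58²) = 2.6
|T(j0.32)| = 2.8 × 0.32 / 2.6 = 0.34465
20 log₁₀(0.34465) = -9.253 dB

-9.25 dB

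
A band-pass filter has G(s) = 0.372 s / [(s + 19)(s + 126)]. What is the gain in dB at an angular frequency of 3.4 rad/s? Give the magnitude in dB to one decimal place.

|j3.4| = 3.4
|j3.4 + 19| = √(3.4² + 19²) = 19.3
|j3.4 + 126| = √(3.4² + 126²) = 126
|G(j3.4)| = 0.372 × 3.4 / (19.3 × 126) = 0.00051987
20 log₁₀(0.00051987) = -65.68 dB

-65.7 dB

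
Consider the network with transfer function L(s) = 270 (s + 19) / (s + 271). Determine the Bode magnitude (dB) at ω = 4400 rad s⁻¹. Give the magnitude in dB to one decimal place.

|j4400 + 19| = √(4400² + 19²) = 4400
|j4400 + 271| = √(4400² + 271²) = 4408
|L(j4400)| = 270 × 4400 / 4408 = 269.49
20 log₁₀(269.49) = 48.61 dB

48.6 dB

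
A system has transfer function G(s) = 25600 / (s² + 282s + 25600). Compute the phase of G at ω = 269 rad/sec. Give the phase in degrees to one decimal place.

∠[(j269)² + 282(j269) + 25600] = ∠[-46761 + j75858] = 121.65°
∠G(j269) = −121.65° = -121.65°

-121.7°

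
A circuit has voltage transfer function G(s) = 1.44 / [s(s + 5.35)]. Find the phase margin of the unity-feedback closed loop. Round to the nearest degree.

Gain crossover: |G(jω)| = 1 at ω ≈ 0.269 rad/s.
∠G(j0.269) = −90° − arctan(0.269/5.35) ≈ -92.88°
PM = 180° + (-92.88°) = 87.12°

87 deg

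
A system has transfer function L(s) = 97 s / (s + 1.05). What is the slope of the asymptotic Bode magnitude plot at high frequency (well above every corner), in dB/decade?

0 dB/decade

With 1 zero and 1 pole, the high-frequency asymptotic slope is 20 × (1 − 1) = 0 dB/decade.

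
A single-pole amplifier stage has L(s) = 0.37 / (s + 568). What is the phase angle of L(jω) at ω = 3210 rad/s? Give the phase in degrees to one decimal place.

∠(j3210 + 568) = arctan(3210/568) = 79.97°
∠L(j3210) = −79.97° = -79.97°

-80.0 deg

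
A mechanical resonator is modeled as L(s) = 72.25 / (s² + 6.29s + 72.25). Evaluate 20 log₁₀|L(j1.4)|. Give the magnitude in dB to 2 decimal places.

0.17 dB

|(j1.4)² + 6.29(j1.4) + 72.25| = |70.29 + j8.806| = 70.84
|L(j1.4)| = 72.25 / 70.84 = 1.0199
20 log₁₀(1.0199) = 0.171 dB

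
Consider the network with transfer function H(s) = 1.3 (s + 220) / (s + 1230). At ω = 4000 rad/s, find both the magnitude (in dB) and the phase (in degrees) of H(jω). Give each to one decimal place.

|j4000 + 220| = √(4000² + 220²) = 4006
|j4000 + 1230| = √(4000² + 1230²) = 4185
|H(j4000)| = 1.3 × 4006 / 4185 = 1.2445
20 log₁₀(1.2445) = 1.90 dB
∠(j4000 + 220) = arctan(4000/220) = 86.85°
∠(j4000 + 1230) = arctan(4000/1230) = 72.91°
∠H(j4000) = 86.85° − 72.91° = 13.94°

|H| = 1.9 dB, ∠H = 13.9°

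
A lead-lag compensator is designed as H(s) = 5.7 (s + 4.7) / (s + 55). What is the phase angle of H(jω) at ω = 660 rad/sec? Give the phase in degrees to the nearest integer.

4°

∠(j660 + 4.7) = arctan(660/4.7) = 89.59°
∠(j660 + 55) = arctan(660/55) = 85.24°
∠H(j660) = 89.59° − 85.24° = 4.36°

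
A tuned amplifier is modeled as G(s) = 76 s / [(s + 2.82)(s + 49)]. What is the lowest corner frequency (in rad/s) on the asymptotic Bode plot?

Break frequencies occur at each pole and zero magnitude: 2.82 rad/s, 49 rad/s.
The lowest is 2.82 rad/s.

2.82 rad/s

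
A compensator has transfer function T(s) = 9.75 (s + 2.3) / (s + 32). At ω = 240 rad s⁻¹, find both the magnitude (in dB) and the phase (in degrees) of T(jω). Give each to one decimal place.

|T| = 19.7 dB, ∠T = 7.0°

|j240 + 2.3| = √(240² + 2.3²) = 240
|j240 + 32| = √(240² + 32²) = 242.1
|T(j240)| = 9.75 × 240 / 242.1 = 9.6649
20 log₁₀(9.6649) = 19.70 dB
∠(j240 + 2.3) = arctan(240/2.3) = 89.45°
∠(j240 + 32) = arctan(240/32) = 82.41°
∠T(j240) = 89.45° − 82.41° = 7.05°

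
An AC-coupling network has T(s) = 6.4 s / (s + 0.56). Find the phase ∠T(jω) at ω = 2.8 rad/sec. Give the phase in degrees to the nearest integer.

11 deg

∠(j2.8) = 90.00°
∠(j2.8 + 0.56) = arctan(2.8/0.56) = 78.69°
∠T(j2.8) = 90.00° − 78.69° = 11.31°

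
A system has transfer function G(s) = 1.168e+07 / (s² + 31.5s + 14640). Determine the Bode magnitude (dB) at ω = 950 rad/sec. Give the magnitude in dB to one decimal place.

22.4 dB

|(j950)² + 31.5(j950) + 14640| = |-8.8786e+05 + j29925| = 8.884e+05
|G(j950)| = 1.168e+07 / 8.884e+05 = 13.148
20 log₁₀(13.148) = 22.38 dB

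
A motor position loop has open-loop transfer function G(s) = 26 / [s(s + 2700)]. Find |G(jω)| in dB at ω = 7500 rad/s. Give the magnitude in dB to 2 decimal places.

|j7500 + 2700| = √(7500² + 2700²) = 7971
|j7500| = 7500
|G(j7500)| = 26 / (7971 × 7500) = 4.349e-07
20 log₁₀(4.349e-07) = -127.232 dB

-127.23 dB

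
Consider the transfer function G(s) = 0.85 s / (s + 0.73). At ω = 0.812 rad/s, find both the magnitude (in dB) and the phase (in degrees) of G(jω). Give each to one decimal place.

|G| = -4.0 dB, ∠G = 42.0 deg

|j0.812| = 0.812
|j0.812 + 0.73| = √(0.812² + 0.73²) = 1.092
|G(j0.812)| = 0.85 × 0.812 / 1.092 = 0.63211
20 log₁₀(0.63211) = -3.98 dB
∠(j0.812) = 90.00°
∠(j0.812 + 0.73) = arctan(0.812/0.73) = 48.04°
∠G(j0.812) = 90.00° − 48.04° = 41.96°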